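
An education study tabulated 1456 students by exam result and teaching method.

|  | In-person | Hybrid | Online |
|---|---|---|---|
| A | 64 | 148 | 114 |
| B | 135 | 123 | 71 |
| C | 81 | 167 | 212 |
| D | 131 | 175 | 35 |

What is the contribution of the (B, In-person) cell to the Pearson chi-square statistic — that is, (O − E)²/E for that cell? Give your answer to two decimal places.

Row total (B) = 329; column total (In-person) = 411; N = 1456.
Expected count E = 329 × 411 / 1456 = 92.870.
Contribution = (O − E)²/E = (135 − 92.870)² / 92.870 = 19.11.

19.11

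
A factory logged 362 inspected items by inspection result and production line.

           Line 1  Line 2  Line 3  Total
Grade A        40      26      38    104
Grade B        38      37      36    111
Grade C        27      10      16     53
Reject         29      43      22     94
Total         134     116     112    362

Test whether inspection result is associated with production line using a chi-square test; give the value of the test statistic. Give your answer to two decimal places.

16.95

Grand total N = 362.
Expected counts (row total × column total / N):
  Grade A, Line 1: 104×134/362 = 38.4972
  Grade A, Line 2: 104×116/362 = 33.3260
  Grade A, Line 3: 104×112/362 = 32.1768
  Grade B, Line 1: 111×134/362 = 41.0884
  Grade B, Line 2: 111×116/362 = 35.5691
  Grade B, Line 3: 111×112/362 = 34.3425
  Grade C, Line 1: 53×134/362 = 19.6188
  Grade C, Line 2: 53×116/362 = 16.9834
  Grade C, Line 3: 53×112/362 = 16.3978
  Reject, Line 1: 94×134/362 = 34.7956
  Reject, Line 2: 94×116/362 = 30.1215
  Reject, Line 3: 94×112/362 = 29.0829
Contributions (O − E)²/E:
  (40 − 38.4972)²/38.4972 = 0.0587
  (26 − 33.3260)²/33.3260 = 1.6105
  (38 − 32.1768)²/32.1768 = 1.0539
  (38 − 41.0884)²/41.0884 = 0.2321
  (37 − 35.5691)²/35.5691 = 0.0576
  (36 − 34.3425)²/34.3425 = 0.0800
  (27 − 19.6188)²/19.6188 = 2.7770
  (10 − 16.9834)²/16.9834 = 2.8715
  (16 − 16.3978)²/16.3978 = 0.0097
  (29 − 34.7956)²/34.7956 = 0.9653
  (43 − 30.1215)²/30.1215 = 5.5062
  (22 − 29.0829)²/29.0829 = 1.7250
χ² = 0.0587 + 1.6105 + 1.0539 + 0.2321 + 0.0576 + 0.0800 + 2.7770 + 2.8715 + 0.0097 + 0.9653 + 5.5062 + 1.7250 = 16.95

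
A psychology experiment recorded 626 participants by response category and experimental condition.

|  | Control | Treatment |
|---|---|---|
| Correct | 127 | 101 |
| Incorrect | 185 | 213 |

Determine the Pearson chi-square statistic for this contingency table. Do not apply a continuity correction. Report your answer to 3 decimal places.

4.928

Row totals: 228, 398. Column totals: 312, 314. Grand total N = 626.
Expected counts (row total × column total / N):
  Correct, Control: 228×312/626 = 113.6358
  Correct, Treatment: 228×314/626 = 114.3642
  Incorrect, Control: 398×312/626 = 198.3642
  Incorrect, Treatment: 398×314/626 = 199.6358
Contributions (O − E)²/E:
  (127 − 113.6358)²/113.6358 = 1.5717
  (101 − 114.3642)²/114.3642 = 1.5617
  (185 − 198.3642)²/198.3642 = 0.9004
  (213 − 199.6358)²/199.6358 = 0.8946
χ² = 1.5717 + 1.5617 + 0.9004 + 0.8946 = 4.928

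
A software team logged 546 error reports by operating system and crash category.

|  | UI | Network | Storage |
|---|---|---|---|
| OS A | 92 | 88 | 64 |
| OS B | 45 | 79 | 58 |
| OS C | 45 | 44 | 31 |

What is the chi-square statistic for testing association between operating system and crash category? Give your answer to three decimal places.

Row totals: 244, 182, 120. Column totals: 182, 211, 153. Grand total N = 546.
Expected counts (row total × column total / N):
  OS A, UI: 244×182/546 = 81.3333
  OS A, Network: 244×211/546 = 94.2930
  OS A, Storage: 244×153/546 = 68.3736
  OS B, UI: 182×182/546 = 60.6667
  OS B, Network: 182×211/546 = 70.3333
  OS B, Storage: 182×153/546 = 51.0000
  OS C, UI: 120×182/546 = 40.0000
  OS C, Network: 120×211/546 = 46.3736
  OS C, Storage: 120×153/546 = 33.6264
Contributions (O − E)²/E:
  (92 − 81.3333)²/81.3333 = 1.3989
  (88 − 94.2930)²/94.2930 = 0.4200
  (64 − 68.3736)²/68.3736 = 0.2798
  (45 − 60.6667)²/60.6667 = 4.0458
  (79 − 70.3333)²/70.3333 = 1.0679
  (58 − 51.0000)²/51.0000 = 0.9608
  (45 − 40.0000)²/40.0000 = 0.6250
  (44 − 46.3736)²/46.3736 = 0.1215
  (31 − 33.6264)²/33.6264 = 0.2051
χ² = 1.3989 + 0.4200 + 0.2798 + 4.0458 + 1.0679 + 0.9608 + 0.6250 + 0.1215 + 0.2051 = 9.125

9.125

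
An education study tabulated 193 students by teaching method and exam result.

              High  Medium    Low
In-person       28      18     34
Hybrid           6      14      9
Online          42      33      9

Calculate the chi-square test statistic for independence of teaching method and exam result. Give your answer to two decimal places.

26.53

Row totals: 80, 29, 84. Column totals: 76, 65, 52. Grand total N = 193.
Expected counts (row total × column total / N):
  In-person, High: 80×76/193 = 31.503
  In-person, Medium: 80×65/193 = 26.943
  In-person, Low: 80×52/193 = 21.554
  Hybrid, High: 29×76/193 = 11.420
  Hybrid, Medium: 29×65/193 = 9.767
  Hybrid, Low: 29×52/193 = 7.813
  Online, High: 84×76/193 = 33.078
  Online, Medium: 84×65/193 = 28.290
  Online, Low: 84×52/193 = 22.632
Contributions (O − E)²/E:
  (28 − 31.503)²/31.503 = 0.3895
  (18 − 26.943)²/26.943 = 2.9684
  (34 − 21.554)²/21.554 = 7.1867
  (6 − 11.420)²/11.420 = 2.5724
  (14 − 9.767)²/9.767 = 1.8346
  (9 − 7.813)²/7.813 = 0.1803
  (42 − 33.078)²/33.078 = 2.4065
  (33 − 28.290)²/28.290 = 0.7842
  (9 − 22.632)²/22.632 = 8.2110
χ² = 0.3895 + 2.9684 + 7.1867 + 2.5724 + 1.8346 + 0.1803 + 2.4065 + 0.7842 + 8.2110 = 26.53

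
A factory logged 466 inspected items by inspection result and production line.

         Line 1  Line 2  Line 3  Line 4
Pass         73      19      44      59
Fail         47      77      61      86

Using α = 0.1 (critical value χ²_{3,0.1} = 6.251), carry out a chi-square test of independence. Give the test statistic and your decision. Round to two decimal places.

37.05; reject H₀

Row totals: 195, 271. Column totals: 120, 96, 105, 145. Grand total N = 466.
Expected counts (row total × column total / N):
  Pass, Line 1: 195×120/466 = 50.215
  Pass, Line 2: 195×96/466 = 40.172
  Pass, Line 3: 195×105/466 = 43.938
  Pass, Line 4: 195×145/466 = 60.676
  Fail, Line 1: 271×120/466 = 69.785
  Fail, Line 2: 271×96/466 = 55.828
  Fail, Line 3: 271×105/466 = 61.062
  Fail, Line 4: 271×145/466 = 84.324
Contributions (O − E)²/E:
  (73 − 50.215)²/50.215 = 10.3387
  (19 − 40.172)²/40.172 = 11.1584
  (44 − 43.938)²/43.938 = 0.0001
  (59 − 60.676)²/60.676 = 0.0463
  (47 − 69.785)²/69.785 = 7.4394
  (77 − 55.828)²/55.828 = 8.0292
  (61 − 61.062)²/61.062 = 0.0001
  (86 − 84.324)²/84.324 = 0.0333
χ² = 10.3387 + 11.1584 + 0.0001 + 0.0463 + 7.4394 + 8.0292 + 0.0001 + 0.0333 = 37.05
df = (2−1)(4−1) = 3. Since 37.05 > 6.251, reject the null hypothesis of independence at α = 0.1.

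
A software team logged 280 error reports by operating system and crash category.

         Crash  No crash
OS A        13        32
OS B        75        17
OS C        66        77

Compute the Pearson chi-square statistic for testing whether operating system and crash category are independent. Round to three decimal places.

43.064

Row totals: 45, 92, 143. Column totals: 154, 126. Grand total N = 280.
Expected counts (row total × column total / N):
  OS A, Crash: 45×154/280 = 24.7500
  OS A, No crash: 45×126/280 = 20.2500
  OS B, Crash: 92×154/280 = 50.6000
  OS B, No crash: 92×126/280 = 41.4000
  OS C, Crash: 143×154/280 = 78.6500
  OS C, No crash: 143×126/280 = 64.3500
Contributions (O − E)²/E:
  (13 − 24.7500)²/24.7500 = 5.5783
  (32 − 20.2500)²/20.2500 = 6.8179
  (75 − 50.6000)²/50.6000 = 11.7660
  (17 − 41.4000)²/41.4000 = 14.3807
  (66 − 78.6500)²/78.6500 = 2.0346
  (77 − 64.3500)²/64.3500 = 2.4868
χ² = 5.5783 + 6.8179 + 11.7660 + 14.3807 + 2.0346 + 2.4868 = 43.064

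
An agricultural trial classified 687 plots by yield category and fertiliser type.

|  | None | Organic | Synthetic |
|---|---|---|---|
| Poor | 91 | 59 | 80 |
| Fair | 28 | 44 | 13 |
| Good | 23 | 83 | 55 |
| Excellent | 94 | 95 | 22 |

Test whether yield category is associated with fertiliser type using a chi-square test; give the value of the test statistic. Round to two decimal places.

Row totals: 230, 85, 161, 211. Column totals: 236, 281, 170. Grand total N = 687.
Expected counts (row total × column total / N):
  Poor, None: 230×236/687 = 79.010
  Poor, Organic: 230×281/687 = 94.076
  Poor, Synthetic: 230×170/687 = 56.914
  Fair, None: 85×236/687 = 29.199
  Fair, Organic: 85×281/687 = 34.767
  Fair, Synthetic: 85×170/687 = 21.033
  Good, None: 161×236/687 = 55.307
  Good, Organic: 161×281/687 = 65.853
  Good, Synthetic: 161×170/687 = 39.840
  Excellent, None: 211×236/687 = 72.483
  Excellent, Organic: 211×281/687 = 86.304
  Excellent, Synthetic: 211×170/687 = 52.213
Contributions (O − E)²/E:
  (91 − 79.010)²/79.010 = 1.8195
  (59 − 94.076)²/94.076 = 13.0780
  (80 − 56.914)²/56.914 = 9.3644
  (28 − 29.199)²/29.199 = 0.0492
  (44 − 34.767)²/34.767 = 2.4520
  (13 − 21.033)²/21.033 = 3.0680
  (23 − 55.307)²/55.307 = 18.8718
  (83 − 65.853)²/65.853 = 4.4648
  (55 − 39.840)²/39.840 = 5.7687
  (94 − 72.483)²/72.483 = 6.3874
  (95 − 86.304)²/86.304 = 0.8762
  (22 − 52.213)²/52.213 = 17.4827
χ² = 1.8195 + 13.0780 + 9.3644 + 0.0492 + 2.4520 + 3.0680 + 18.8718 + 4.4648 + 5.7687 + 6.3874 + 0.8762 + 17.4827 = 83.68

83.68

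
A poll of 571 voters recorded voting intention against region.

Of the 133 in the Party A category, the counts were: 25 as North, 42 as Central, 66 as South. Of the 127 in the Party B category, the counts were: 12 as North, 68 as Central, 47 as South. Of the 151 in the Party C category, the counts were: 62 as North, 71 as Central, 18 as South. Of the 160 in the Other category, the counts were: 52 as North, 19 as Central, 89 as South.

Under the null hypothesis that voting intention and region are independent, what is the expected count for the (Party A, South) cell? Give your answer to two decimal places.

Row total (Party A) = 133; column total (South) = 220; grand total N = 571.
Expected count = (row total × column total) / N = 133 × 220 / 571 = 51.24.

51.24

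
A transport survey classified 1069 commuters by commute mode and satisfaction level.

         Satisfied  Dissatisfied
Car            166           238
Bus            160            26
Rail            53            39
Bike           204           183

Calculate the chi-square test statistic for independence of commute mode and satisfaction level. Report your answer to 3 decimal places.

104.700

Row totals: 404, 186, 92, 387. Column totals: 583, 486. Grand total N = 1069.
Expected counts (row total × column total / N):
  Car, Satisfied: 404×583/1069 = 220.32928
  Car, Dissatisfied: 404×486/1069 = 183.67072
  Bus, Satisfied: 186×583/1069 = 101.43873
  Bus, Dissatisfied: 186×486/1069 = 84.56127
  Rail, Satisfied: 92×583/1069 = 50.17399
  Rail, Dissatisfied: 92×486/1069 = 41.82601
  Bike, Satisfied: 387×583/1069 = 211.05800
  Bike, Dissatisfied: 387×486/1069 = 175.94200
Contributions (O − E)²/E:
  (166 − 220.32928)²/220.32928 = 13.3966
  (238 − 183.67072)²/183.67072 = 16.0704
  (160 − 101.43873)²/101.43873 = 33.8078
  (26 − 84.56127)²/84.56127 = 40.5555
  (53 − 50.17399)²/50.17399 = 0.1592
  (39 − 41.82601)²/41.82601 = 0.1909
  (204 − 211.05800)²/211.05800 = 0.2360
  (183 − 175.94200)²/175.94200 = 0.2831
χ² = 13.3966 + 16.0704 + 33.8078 + 40.5555 + 0.1592 + 0.1909 + 0.2360 + 0.2831 = 104.700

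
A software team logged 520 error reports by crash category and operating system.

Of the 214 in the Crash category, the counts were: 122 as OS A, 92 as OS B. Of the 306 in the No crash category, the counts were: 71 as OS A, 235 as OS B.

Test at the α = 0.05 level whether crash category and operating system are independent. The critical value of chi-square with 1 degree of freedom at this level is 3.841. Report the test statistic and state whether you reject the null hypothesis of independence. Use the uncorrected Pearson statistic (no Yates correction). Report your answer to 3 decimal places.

61.665; reject H₀

Row totals: 214, 306. Column totals: 193, 327. Grand total N = 520.
Expected counts (row total × column total / N):
  Crash, OS A: 214×193/520 = 79.4269
  Crash, OS B: 214×327/520 = 134.5731
  No crash, OS A: 306×193/520 = 113.5731
  No crash, OS B: 306×327/520 = 192.4269
Contributions (O − E)²/E:
  (122 − 79.4269)²/79.4269 = 22.8193
  (92 − 134.5731)²/134.5731 = 13.4683
  (71 − 113.5731)²/113.5731 = 15.9586
  (235 − 192.4269)²/192.4269 = 9.4190
χ² = 22.8193 + 13.4683 + 15.9586 + 9.4190 = 61.665
df = (2−1)(2−1) = 1. Since 61.665 > 3.841, reject the null hypothesis of independence at α = 0.05.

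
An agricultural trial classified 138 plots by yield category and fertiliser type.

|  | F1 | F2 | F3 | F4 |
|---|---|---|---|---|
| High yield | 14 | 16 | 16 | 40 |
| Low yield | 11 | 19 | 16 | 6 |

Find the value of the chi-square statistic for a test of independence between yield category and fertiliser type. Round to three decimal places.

Row totals: 86, 52. Column totals: 25, 35, 32, 46. Grand total N = 138.
Expected counts (row total × column total / N):
  High yield, F1: 86×25/138 = 15.5797
  High yield, F2: 86×35/138 = 21.8116
  High yield, F3: 86×32/138 = 19.9420
  High yield, F4: 86×46/138 = 28.6667
  Low yield, F1: 52×25/138 = 9.4203
  Low yield, F2: 52×35/138 = 13.1884
  Low yield, F3: 52×32/138 = 12.0580
  Low yield, F4: 52×46/138 = 17.3333
Contributions (O − E)²/E:
  (14 − 15.5797)²/15.5797 = 0.1602
  (16 − 21.8116)²/21.8116 = 1.5485
  (16 − 19.9420)²/19.9420 = 0.7792
  (40 − 28.6667)²/28.6667 = 4.4806
  (11 − 9.4203)²/9.4203 = 0.2649
  (19 − 13.1884)²/13.1884 = 2.5609
  (16 − 12.0580)²/12.0580 = 1.2887
  (6 − 17.3333)²/17.3333 = 7.4102
χ² = 0.1602 + 1.5485 + 0.7792 + 4.4806 + 0.2649 + 2.5609 + 1.2887 + 7.4102 = 18.493

18.493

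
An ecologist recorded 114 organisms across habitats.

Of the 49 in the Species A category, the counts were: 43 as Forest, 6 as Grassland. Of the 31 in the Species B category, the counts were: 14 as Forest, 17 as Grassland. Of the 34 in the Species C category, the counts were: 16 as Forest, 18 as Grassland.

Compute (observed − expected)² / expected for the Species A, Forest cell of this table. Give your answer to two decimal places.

Row total (Species A) = 49; column total (Forest) = 73; N = 114.
Expected count E = 49 × 73 / 114 = 31.377.
Contribution = (O − E)²/E = (43 − 31.377)² / 31.377 = 4.31.

4.31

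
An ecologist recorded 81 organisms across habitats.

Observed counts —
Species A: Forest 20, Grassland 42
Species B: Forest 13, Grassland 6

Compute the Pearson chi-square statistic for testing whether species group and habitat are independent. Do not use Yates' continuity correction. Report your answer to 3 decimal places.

7.878

Row totals: 62, 19. Column totals: 33, 48. Grand total N = 81.
Expected counts (row total × column total / N):
  Species A, Forest: 62×33/81 = 25.2593
  Species A, Grassland: 62×48/81 = 36.7407
  Species B, Forest: 19×33/81 = 7.7407
  Species B, Grassland: 19×48/81 = 11.2593
Contributions (O − E)²/E:
  (20 − 25.2593)²/25.2593 = 1.0951
  (42 − 36.7407)²/36.7407 = 0.7529
  (13 − 7.7407)²/7.7407 = 3.5734
  (6 − 11.2593)²/11.2593 = 2.4567
χ² = 1.0951 + 0.7529 + 3.5734 + 2.4567 = 7.878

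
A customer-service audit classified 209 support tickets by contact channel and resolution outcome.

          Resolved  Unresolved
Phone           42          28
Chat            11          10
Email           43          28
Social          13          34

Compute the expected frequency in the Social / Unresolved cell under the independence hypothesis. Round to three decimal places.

22.488

Row total (Social) = 47; column total (Unresolved) = 100; grand total N = 209.
Expected count = (row total × column total) / N = 47 × 100 / 209 = 22.488.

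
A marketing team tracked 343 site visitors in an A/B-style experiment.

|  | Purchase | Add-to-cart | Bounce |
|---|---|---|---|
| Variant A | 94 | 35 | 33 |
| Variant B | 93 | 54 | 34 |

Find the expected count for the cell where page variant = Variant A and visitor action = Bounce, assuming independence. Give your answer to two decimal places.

Row total (Variant A) = 162; column total (Bounce) = 67; grand total N = 343.
Expected count = (row total × column total) / N = 162 × 67 / 343 = 31.64.

31.64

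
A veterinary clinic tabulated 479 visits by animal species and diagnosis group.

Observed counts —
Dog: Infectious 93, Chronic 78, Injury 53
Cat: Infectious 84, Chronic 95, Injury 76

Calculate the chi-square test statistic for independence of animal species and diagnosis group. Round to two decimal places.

Row totals: 224, 255. Column totals: 177, 173, 129. Grand total N = 479.
Expected counts (row total × column total / N):
  Dog, Infectious: 224×177/479 = 82.772
  Dog, Chronic: 224×173/479 = 80.902
  Dog, Injury: 224×129/479 = 60.326
  Cat, Infectious: 255×177/479 = 94.228
  Cat, Chronic: 255×173/479 = 92.098
  Cat, Injury: 255×129/479 = 68.674
Contributions (O − E)²/E:
  (93 − 82.772)²/82.772 = 1.2639
  (78 − 80.902)²/80.902 = 0.1041
  (53 − 60.326)²/60.326 = 0.8897
  (84 − 94.228)²/94.228 = 1.1102
  (95 − 92.098)²/92.098 = 0.0914
  (76 − 68.674)²/68.674 = 0.7815
χ² = 1.2639 + 0.1041 + 0.8897 + 1.1102 + 0.0914 + 0.7815 = 4.24

4.24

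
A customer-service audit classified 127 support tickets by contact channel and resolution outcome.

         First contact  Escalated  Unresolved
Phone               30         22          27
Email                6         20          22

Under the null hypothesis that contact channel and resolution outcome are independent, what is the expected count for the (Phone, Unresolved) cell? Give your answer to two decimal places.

30.48

Row total (Phone) = 79; column total (Unresolved) = 49; grand total N = 127.
Expected count = (row total × column total) / N = 79 × 49 / 127 = 30.48.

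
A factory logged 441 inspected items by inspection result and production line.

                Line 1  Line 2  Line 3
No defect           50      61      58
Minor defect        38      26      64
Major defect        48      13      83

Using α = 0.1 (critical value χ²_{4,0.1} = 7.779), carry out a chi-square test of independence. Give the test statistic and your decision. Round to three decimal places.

Row totals: 169, 128, 144. Column totals: 136, 100, 205. Grand total N = 441.
Expected counts (row total × column total / N):
  No defect, Line 1: 169×136/441 = 52.11791
  No defect, Line 2: 169×100/441 = 38.32200
  No defect, Line 3: 169×205/441 = 78.56009
  Minor defect, Line 1: 128×136/441 = 39.47392
  Minor defect, Line 2: 128×100/441 = 29.02494
  Minor defect, Line 3: 128×205/441 = 59.50113
  Major defect, Line 1: 144×136/441 = 44.40816
  Major defect, Line 2: 144×100/441 = 32.65306
  Major defect, Line 3: 144×205/441 = 66.93878
Contributions (O − E)²/E:
  (50 − 52.11791)²/52.11791 = 0.0861
  (61 − 38.32200)²/38.32200 = 13.4203
  (58 − 78.56009)²/78.56009 = 5.3808
  (38 − 39.47392)²/39.47392 = 0.0550
  (26 − 29.02494)²/29.02494 = 0.3153
  (64 − 59.50113)²/59.50113 = 0.3402
  (48 − 44.40816)²/44.40816 = 0.2905
  (13 − 32.65306)²/32.65306 = 11.8287
  (83 − 66.93878)²/66.93878 = 3.8537
χ² = 0.0861 + 13.4203 + 5.3808 + 0.0550 + 0.3153 + 0.3402 + 0.2905 + 11.8287 + 3.8537 = 35.571
df = (3−1)(3−1) = 4. Since 35.571 > 7.779, reject the null hypothesis of independence at α = 0.1.

35.571; reject H₀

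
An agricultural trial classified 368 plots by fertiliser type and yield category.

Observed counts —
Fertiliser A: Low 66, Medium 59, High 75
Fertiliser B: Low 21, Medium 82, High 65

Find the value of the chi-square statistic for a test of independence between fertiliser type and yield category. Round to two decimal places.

Row totals: 200, 168. Column totals: 87, 141, 140. Grand total N = 368.
Expected counts (row total × column total / N):
  Fertiliser A, Low: 200×87/368 = 47.283
  Fertiliser A, Medium: 200×141/368 = 76.630
  Fertiliser A, High: 200×140/368 = 76.087
  Fertiliser B, Low: 168×87/368 = 39.717
  Fertiliser B, Medium: 168×141/368 = 64.370
  Fertiliser B, High: 168×140/368 = 63.913
Contributions (O − E)²/E:
  (66 − 47.283)²/47.283 = 7.4091
  (59 − 76.630)²/76.630 = 4.0561
  (75 − 76.087)²/76.087 = 0.0155
  (21 − 39.717)²/39.717 = 8.8206
  (82 − 64.370)²/64.370 = 4.8286
  (65 − 63.913)²/63.913 = 0.0185
χ² = 7.4091 + 4.0561 + 0.0155 + 8.8206 + 4.8286 + 0.0185 = 25.15

25.15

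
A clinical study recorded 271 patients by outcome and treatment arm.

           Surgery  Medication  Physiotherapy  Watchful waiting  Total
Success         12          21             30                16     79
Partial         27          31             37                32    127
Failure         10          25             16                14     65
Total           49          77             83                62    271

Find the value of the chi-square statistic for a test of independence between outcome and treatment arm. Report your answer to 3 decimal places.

7.295

Grand total N = 271.
Expected counts (row total × column total / N):
  Success, Surgery: 79×49/271 = 14.2841
  Success, Medication: 79×77/271 = 22.4465
  Success, Physiotherapy: 79×83/271 = 24.1956
  Success, Watchful waiting: 79×62/271 = 18.0738
  Partial, Surgery: 127×49/271 = 22.9631
  Partial, Medication: 127×77/271 = 36.0849
  Partial, Physiotherapy: 127×83/271 = 38.8967
  Partial, Watchful waiting: 127×62/271 = 29.0554
  Failure, Surgery: 65×49/271 = 11.7528
  Failure, Medication: 65×77/271 = 18.4686
  Failure, Physiotherapy: 65×83/271 = 19.9077
  Failure, Watchful waiting: 65×62/271 = 14.8708
Contributions (O − E)²/E:
  (12 − 14.2841)²/14.2841 = 0.3652
  (21 − 22.4465)²/22.4465 = 0.0932
  (30 − 24.1956)²/24.1956 = 1.3924
  (16 − 18.0738)²/18.0738 = 0.2379
  (27 − 22.9631)²/22.9631 = 0.7097
  (31 − 36.0849)²/36.0849 = 0.7165
  (37 − 38.8967)²/38.8967 = 0.0925
  (32 − 29.0554)²/29.0554 = 0.2984
  (10 − 11.7528)²/11.7528 = 0.2614
  (25 − 18.4686)²/18.4686 = 2.3098
  (16 − 19.9077)²/19.9077 = 0.7670
  (14 − 14.8708)²/14.8708 = 0.0510
χ² = 0.3652 + 0.0932 + 1.3924 + 0.2379 + 0.7097 + 0.7165 + 0.0925 + 0.2984 + 0.2614 + 2.3098 + 0.7670 + 0.0510 = 7.295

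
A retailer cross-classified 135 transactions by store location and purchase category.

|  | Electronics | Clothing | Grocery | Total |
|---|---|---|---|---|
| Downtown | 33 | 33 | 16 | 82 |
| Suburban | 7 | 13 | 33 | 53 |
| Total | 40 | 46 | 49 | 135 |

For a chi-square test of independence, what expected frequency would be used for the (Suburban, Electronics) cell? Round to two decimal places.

Row total (Suburban) = 53; column total (Electronics) = 40; grand total N = 135.
Expected count = (row total × column total) / N = 53 × 40 / 135 = 15.70.

15.70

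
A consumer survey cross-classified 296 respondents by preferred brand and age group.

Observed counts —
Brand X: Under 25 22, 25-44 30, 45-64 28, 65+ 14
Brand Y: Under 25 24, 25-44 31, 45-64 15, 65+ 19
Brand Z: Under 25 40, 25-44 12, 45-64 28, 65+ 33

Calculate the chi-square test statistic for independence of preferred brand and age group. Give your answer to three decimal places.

25.504

Row totals: 94, 89, 113. Column totals: 86, 73, 71, 66. Grand total N = 296.
Expected counts (row total × column total / N):
  Brand X, Under 25: 94×86/296 = 27.3108
  Brand X, 25-44: 94×73/296 = 23.1824
  Brand X, 45-64: 94×71/296 = 22.5473
  Brand X, 65+: 94×66/296 = 20.9595
  Brand Y, Under 25: 89×86/296 = 25.8581
  Brand Y, 25-44: 89×73/296 = 21.9493
  Brand Y, 45-64: 89×71/296 = 21.3480
  Brand Y, 65+: 89×66/296 = 19.8446
  Brand Z, Under 25: 113×86/296 = 32.8311
  Brand Z, 25-44: 113×73/296 = 27.8682
  Brand Z, 45-64: 113×71/296 = 27.1047
  Brand Z, 65+: 113×66/296 = 25.1959
Contributions (O − E)²/E:
  (22 − 27.3108)²/27.3108 = 1.0327
  (30 − 23.1824)²/23.1824 = 2.0050
  (28 − 22.5473)²/22.5473 = 1.3186
  (14 − 20.9595)²/20.9595 = 2.3109
  (24 − 25.8581)²/25.8581 = 0.1335
  (31 − 21.9493)²/21.9493 = 3.7320
  (15 − 21.3480)²/21.3480 = 1.8876
  (19 − 19.8446)²/19.8446 = 0.0359
  (40 − 32.8311)²/32.8311 = 1.5654
  (12 − 27.8682)²/27.8682 = 9.0354
  (28 − 27.1047)²/27.1047 = 0.0296
  (33 − 25.1959)²/25.1959 = 2.4172
χ² = 1.0327 + 2.0050 + 1.3186 + 2.3109 + 0.1335 + 3.7320 + 1.8876 + 0.0359 + 1.5654 + 9.0354 + 0.0296 + 2.4172 = 25.504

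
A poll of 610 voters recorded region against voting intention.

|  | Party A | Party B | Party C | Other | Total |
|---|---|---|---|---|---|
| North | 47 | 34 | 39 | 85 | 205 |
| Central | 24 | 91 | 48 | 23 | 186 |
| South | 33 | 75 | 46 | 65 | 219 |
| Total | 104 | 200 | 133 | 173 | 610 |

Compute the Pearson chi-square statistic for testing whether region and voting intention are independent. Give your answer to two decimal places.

69.34

Grand total N = 610.
Expected counts (row total × column total / N):
  North, Party A: 205×104/610 = 34.951
  North, Party B: 205×200/610 = 67.213
  North, Party C: 205×133/610 = 44.697
  North, Other: 205×173/610 = 58.139
  Central, Party A: 186×104/610 = 31.711
  Central, Party B: 186×200/610 = 60.984
  Central, Party C: 186×133/610 = 40.554
  Central, Other: 186×173/610 = 52.751
  South, Party A: 219×104/610 = 37.338
  South, Party B: 219×200/610 = 71.803
  South, Party C: 219×133/610 = 47.749
  South, Other: 219×173/610 = 62.110
Contributions (O − E)²/E:
  (47 − 34.951)²/34.951 = 4.1538
  (34 − 67.213)²/67.213 = 16.4121
  (39 − 44.697)²/44.697 = 0.7261
  (85 − 58.139)²/58.139 = 12.4101
  (24 − 31.711)²/31.711 = 1.8750
  (91 − 60.984)²/60.984 = 14.7737
  (48 − 40.554)²/40.554 = 1.3671
  (23 − 52.751)²/52.751 = 16.7792
  (33 − 37.338)²/37.338 = 0.5040
  (75 − 71.803)²/71.803 = 0.1423
  (46 − 47.749)²/47.749 = 0.0641
  (65 − 62.110)²/62.110 = 0.1345
χ² = 4.1538 + 16.4121 + 0.7261 + 12.4101 + 1.8750 + 14.7737 + 1.3671 + 16.7792 + 0.5040 + 0.1423 + 0.0641 + 0.1345 = 69.34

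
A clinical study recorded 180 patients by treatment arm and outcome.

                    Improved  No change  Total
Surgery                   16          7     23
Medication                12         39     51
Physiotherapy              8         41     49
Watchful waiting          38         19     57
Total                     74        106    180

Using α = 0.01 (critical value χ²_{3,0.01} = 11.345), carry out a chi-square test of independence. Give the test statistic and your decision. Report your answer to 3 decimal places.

Grand total N = 180.
Expected counts (row total × column total / N):
  Surgery, Improved: 23×74/180 = 9.4556
  Surgery, No change: 23×106/180 = 13.5444
  Medication, Improved: 51×74/180 = 20.9667
  Medication, No change: 51×106/180 = 30.0333
  Physiotherapy, Improved: 49×74/180 = 20.1444
  Physiotherapy, No change: 49×106/180 = 28.8556
  Watchful waiting, Improved: 57×74/180 = 23.4333
  Watchful waiting, No change: 57×106/180 = 33.5667
Contributions (O − E)²/E:
  (16 − 9.4556)²/9.4556 = 4.5295
  (7 − 13.5444)²/13.5444 = 3.1621
  (12 − 20.9667)²/20.9667 = 3.8347
  (39 − 30.0333)²/30.0333 = 2.6771
  (8 − 20.1444)²/20.1444 = 7.3215
  (41 − 28.8556)²/28.8556 = 5.1112
  (38 − 23.4333)²/23.4333 = 9.0550
  (19 − 33.5667)²/33.5667 = 6.3214
χ² = 4.5295 + 3.1621 + 3.8347 + 2.6771 + 7.3215 + 5.1112 + 9.0550 + 6.3214 = 42.013
df = (4−1)(2−1) = 3. Since 42.013 > 11.345, reject the null hypothesis of independence at α = 0.01.

42.013; reject H₀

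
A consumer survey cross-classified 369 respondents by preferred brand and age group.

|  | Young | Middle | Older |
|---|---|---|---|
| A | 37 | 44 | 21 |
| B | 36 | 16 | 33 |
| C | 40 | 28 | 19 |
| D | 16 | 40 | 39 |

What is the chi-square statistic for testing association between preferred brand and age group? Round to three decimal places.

34.125

Row totals: 102, 85, 87, 95. Column totals: 129, 128, 112. Grand total N = 369.
Expected counts (row total × column total / N):
  A, Young: 102×129/369 = 35.6585
  A, Middle: 102×128/369 = 35.3821
  A, Older: 102×112/369 = 30.9593
  B, Young: 85×129/369 = 29.7154
  B, Middle: 85×128/369 = 29.4851
  B, Older: 85×112/369 = 25.7995
  C, Young: 87×129/369 = 30.4146
  C, Middle: 87×128/369 = 30.1789
  C, Older: 87×112/369 = 26.4065
  D, Young: 95×129/369 = 33.2114
  D, Middle: 95×128/369 = 32.9539
  D, Older: 95×112/369 = 28.8347
Contributions (O − E)²/E:
  (37 − 35.6585)²/35.6585 = 0.0505
  (44 − 35.3821)²/35.3821 = 2.0990
  (21 − 30.9593)²/30.9593 = 3.2038
  (36 − 29.7154)²/29.7154 = 1.3291
  (16 − 29.4851)²/29.4851 = 6.1675
  (33 − 25.7995)²/25.7995 = 2.0096
  (40 − 30.4146)²/30.4146 = 3.0209
  (28 − 30.1789)²/30.1789 = 0.1573
  (19 − 26.4065)²/26.4065 = 2.0774
  (16 − 33.2114)²/33.2114 = 8.9196
  (40 − 32.9539)²/32.9539 = 1.5066
  (39 − 28.8347)²/28.8347 = 3.5836
χ² = 0.0505 + 2.0990 + 3.2038 + 1.3291 + 6.1675 + 2.0096 + 3.0209 + 0.1573 + 2.0774 + 8.9196 + 1.5066 + 3.5836 = 34.125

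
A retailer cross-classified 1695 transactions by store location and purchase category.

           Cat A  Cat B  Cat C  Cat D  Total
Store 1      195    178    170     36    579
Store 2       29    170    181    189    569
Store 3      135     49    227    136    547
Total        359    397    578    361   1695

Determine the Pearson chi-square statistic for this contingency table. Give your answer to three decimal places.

304.100

Grand total N = 1695.
Expected counts (row total × column total / N):
  Store 1, Cat A: 579×359/1695 = 122.6319
  Store 1, Cat B: 579×397/1695 = 135.6124
  Store 1, Cat C: 579×578/1695 = 197.4407
  Store 1, Cat D: 579×361/1695 = 123.3150
  Store 2, Cat A: 569×359/1695 = 120.5139
  Store 2, Cat B: 569×397/1695 = 133.2702
  Store 2, Cat C: 569×578/1695 = 194.0307
  Store 2, Cat D: 569×361/1695 = 121.1853
  Store 3, Cat A: 547×359/1695 = 115.8543
  Store 3, Cat B: 547×397/1695 = 128.1174
  Store 3, Cat C: 547×578/1695 = 186.5286
  Store 3, Cat D: 547×361/1695 = 116.4997
Contributions (O − E)²/E:
  (195 − 122.6319)²/122.6319 = 42.7062
  (178 − 135.6124)²/135.6124 = 13.2489
  (170 − 197.4407)²/197.4407 = 3.8138
  (36 − 123.3150)²/123.3150 = 61.8247
  (29 − 120.5139)²/120.5139 = 69.4923
  (170 − 133.2702)²/133.2702 = 10.1229
  (181 − 194.0307)²/194.0307 = 0.8751
  (189 − 121.1853)²/121.1853 = 37.9488
  (135 − 115.8543)²/115.8543 = 3.1640
  (49 − 128.1174)²/128.1174 = 48.8580
  (227 − 186.5286)²/186.5286 = 8.7811
  (136 − 116.4997)²/116.4997 = 3.2641
χ² = 42.7062 + 13.2489 + 3.8138 + 61.8247 + 69.4923 + 10.1229 + 0.8751 + 37.9488 + 3.1640 + 48.8580 + 8.7811 + 3.2641 = 304.100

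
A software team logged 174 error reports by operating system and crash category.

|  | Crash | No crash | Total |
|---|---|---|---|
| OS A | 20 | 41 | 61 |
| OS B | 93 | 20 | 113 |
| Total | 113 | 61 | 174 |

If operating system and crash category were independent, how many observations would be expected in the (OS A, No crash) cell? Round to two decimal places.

Row total (OS A) = 61; column total (No crash) = 61; grand total N = 174.
Expected count = (row total × column total) / N = 61 × 61 / 174 = 21.39.

21.39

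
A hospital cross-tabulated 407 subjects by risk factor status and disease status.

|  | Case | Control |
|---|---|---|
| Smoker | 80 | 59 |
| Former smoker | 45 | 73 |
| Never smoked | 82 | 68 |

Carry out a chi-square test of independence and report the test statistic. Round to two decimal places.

Row totals: 139, 118, 150. Column totals: 207, 200. Grand total N = 407.
Expected counts (row total × column total / N):
  Smoker, Case: 139×207/407 = 70.695
  Smoker, Control: 139×200/407 = 68.305
  Former smoker, Case: 118×207/407 = 60.015
  Former smoker, Control: 118×200/407 = 57.985
  Never smoked, Case: 150×207/407 = 76.290
  Never smoked, Control: 150×200/407 = 73.710
Contributions (O − E)²/E:
  (80 − 70.695)²/70.695 = 1.2247
  (59 − 68.305)²/68.305 = 1.2676
  (45 − 60.015)²/60.015 = 3.7566
  (73 − 57.985)²/57.985 = 3.8881
  (82 − 76.290)²/76.290 = 0.4274
  (68 − 73.710)²/73.710 = 0.4423
χ² = 1.2247 + 1.2676 + 3.7566 + 3.8881 + 0.4274 + 0.4423 = 11.01

11.01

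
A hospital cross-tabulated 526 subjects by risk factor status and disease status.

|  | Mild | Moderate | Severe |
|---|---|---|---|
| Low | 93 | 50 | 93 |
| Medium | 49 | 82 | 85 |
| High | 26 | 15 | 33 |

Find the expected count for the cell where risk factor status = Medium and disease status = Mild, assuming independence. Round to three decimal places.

68.989

Row total (Medium) = 216; column total (Mild) = 168; grand total N = 526.
Expected count = (row total × column total) / N = 216 × 168 / 526 = 68.989.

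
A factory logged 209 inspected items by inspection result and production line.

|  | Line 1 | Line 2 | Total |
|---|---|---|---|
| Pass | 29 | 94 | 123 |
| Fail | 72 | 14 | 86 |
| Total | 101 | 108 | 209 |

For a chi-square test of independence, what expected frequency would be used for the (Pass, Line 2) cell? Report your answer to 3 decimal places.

Row total (Pass) = 123; column total (Line 2) = 108; grand total N = 209.
Expected count = (row total × column total) / N = 123 × 108 / 209 = 63.560.

63.560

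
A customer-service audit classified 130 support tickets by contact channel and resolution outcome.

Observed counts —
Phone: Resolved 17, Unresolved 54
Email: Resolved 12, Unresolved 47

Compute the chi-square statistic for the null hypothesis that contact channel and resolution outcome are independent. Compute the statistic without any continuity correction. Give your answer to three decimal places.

0.242

Row totals: 71, 59. Column totals: 29, 101. Grand total N = 130.
Expected counts (row total × column total / N):
  Phone, Resolved: 71×29/130 = 15.8385
  Phone, Unresolved: 71×101/130 = 55.1615
  Email, Resolved: 59×29/130 = 13.1615
  Email, Unresolved: 59×101/130 = 45.8385
Contributions (O − E)²/E:
  (17 − 15.8385)²/15.8385 = 0.0852
  (54 − 55.1615)²/55.1615 = 0.0245
  (12 − 13.1615)²/13.1615 = 0.1025
  (47 − 45.8385)²/45.8385 = 0.0294
χ² = 0.0852 + 0.0245 + 0.1025 + 0.0294 = 0.242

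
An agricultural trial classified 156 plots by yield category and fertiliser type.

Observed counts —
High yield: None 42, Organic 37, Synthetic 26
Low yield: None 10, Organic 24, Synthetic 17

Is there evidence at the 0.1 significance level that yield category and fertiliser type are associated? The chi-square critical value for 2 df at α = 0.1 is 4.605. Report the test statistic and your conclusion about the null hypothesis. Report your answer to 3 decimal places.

Row totals: 105, 51. Column totals: 52, 61, 43. Grand total N = 156.
Expected counts (row total × column total / N):
  High yield, None: 105×52/156 = 35.0000
  High yield, Organic: 105×61/156 = 41.0577
  High yield, Synthetic: 105×43/156 = 28.9423
  Low yield, None: 51×52/156 = 17.0000
  Low yield, Organic: 51×61/156 = 19.9423
  Low yield, Synthetic: 51×43/156 = 14.0577
Contributions (O − E)²/E:
  (42 − 35.0000)²/35.0000 = 1.4000
  (37 − 41.0577)²/41.0577 = 0.4010
  (26 − 28.9423)²/28.9423 = 0.2991
  (10 − 17.0000)²/17.0000 = 2.8824
  (24 − 19.9423)²/19.9423 = 0.8256
  (17 − 14.0577)²/14.0577 = 0.6158
χ² = 1.4000 + 0.4010 + 0.2991 + 2.8824 + 0.8256 + 0.6158 = 6.424
df = (2−1)(3−1) = 2. Since 6.424 > 4.605, reject the null hypothesis of independence at α = 0.1.

6.424; reject H₀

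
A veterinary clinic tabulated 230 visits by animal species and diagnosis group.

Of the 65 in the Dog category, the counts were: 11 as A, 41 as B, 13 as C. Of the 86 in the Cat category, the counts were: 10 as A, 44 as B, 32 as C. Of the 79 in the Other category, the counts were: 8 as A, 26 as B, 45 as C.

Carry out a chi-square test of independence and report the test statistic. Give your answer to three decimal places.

20.954

Row totals: 65, 86, 79. Column totals: 29, 111, 90. Grand total N = 230.
Expected counts (row total × column total / N):
  Dog, A: 65×29/230 = 8.1957
  Dog, B: 65×111/230 = 31.3696
  Dog, C: 65×90/230 = 25.4348
  Cat, A: 86×29/230 = 10.8435
  Cat, B: 86×111/230 = 41.5043
  Cat, C: 86×90/230 = 33.6522
  Other, A: 79×29/230 = 9.9609
  Other, B: 79×111/230 = 38.1261
  Other, C: 79×90/230 = 30.9130
Contributions (O − E)²/E:
  (11 − 8.1957)²/8.1957 = 0.9595
  (41 − 31.3696)²/31.3696 = 2.9565
  (13 − 25.4348)²/25.4348 = 6.0792
  (10 − 10.8435)²/10.8435 = 0.0656
  (44 − 41.5043)²/41.5043 = 0.1501
  (32 − 33.6522)²/33.6522 = 0.0811
  (8 − 9.9609)²/9.9609 = 0.3860
  (26 − 38.1261)²/38.1261 = 3.8567
  (45 − 30.9130)²/30.9130 = 6.4194
χ² = 0.9595 + 2.9565 + 6.0792 + 0.0656 + 0.1501 + 0.0811 + 0.3860 + 3.8567 + 6.4194 = 20.954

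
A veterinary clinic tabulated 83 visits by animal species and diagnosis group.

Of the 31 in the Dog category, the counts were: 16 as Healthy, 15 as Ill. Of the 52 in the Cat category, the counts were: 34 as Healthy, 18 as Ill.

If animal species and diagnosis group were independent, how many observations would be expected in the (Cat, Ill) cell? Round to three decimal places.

Row total (Cat) = 52; column total (Ill) = 33; grand total N = 83.
Expected count = (row total × column total) / N = 52 × 33 / 83 = 20.675.

20.675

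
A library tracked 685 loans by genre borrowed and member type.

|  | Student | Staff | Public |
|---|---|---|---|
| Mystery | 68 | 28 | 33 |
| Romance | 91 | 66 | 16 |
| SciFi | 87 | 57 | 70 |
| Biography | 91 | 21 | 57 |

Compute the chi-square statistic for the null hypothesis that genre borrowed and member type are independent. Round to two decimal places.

54.54

Row totals: 129, 173, 214, 169. Column totals: 337, 172, 176. Grand total N = 685.
Expected counts (row total × column total / N):
  Mystery, Student: 129×337/685 = 63.464
  Mystery, Staff: 129×172/685 = 32.391
  Mystery, Public: 129×176/685 = 33.145
  Romance, Student: 173×337/685 = 85.111
  Romance, Staff: 173×172/685 = 43.439
  Romance, Public: 173×176/685 = 44.450
  SciFi, Student: 214×337/685 = 105.282
  SciFi, Staff: 214×172/685 = 53.734
  SciFi, Public: 214×176/685 = 54.984
  Biography, Student: 169×337/685 = 83.143
  Biography, Staff: 169×172/685 = 42.435
  Biography, Public: 169×176/685 = 43.422
Contributions (O − E)²/E:
  (68 − 63.464)²/63.464 = 0.3242
  (28 − 32.391)²/32.391 = 0.5953
  (33 − 33.145)²/33.145 = 0.0006
  (91 − 85.111)²/85.111 = 0.4075
  (66 − 43.439)²/43.439 = 11.7176
  (16 − 44.450)²/44.450 = 18.2093
  (87 − 105.282)²/105.282 = 3.1746
  (57 − 53.734)²/53.734 = 0.1985
  (70 − 54.984)²/54.984 = 4.1008
  (91 − 83.143)²/83.143 = 0.7425
  (21 − 42.435)²/42.435 = 10.8274
  (57 − 43.422)²/43.422 = 4.2458
χ² = 0.3242 + 0.5953 + 0.0006 + 0.4075 + 11.7176 + 18.2093 + 3.1746 + 0.1985 + 4.1008 + 0.7425 + 10.8274 + 4.2458 = 54.54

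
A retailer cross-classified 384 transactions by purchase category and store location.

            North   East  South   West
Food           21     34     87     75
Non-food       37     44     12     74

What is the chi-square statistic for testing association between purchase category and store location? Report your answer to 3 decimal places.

Row totals: 217, 167. Column totals: 58, 78, 99, 149. Grand total N = 384.
Expected counts (row total × column total / N):
  Food, North: 217×58/384 = 32.7760
  Food, East: 217×78/384 = 44.0781
  Food, South: 217×99/384 = 55.9453
  Food, West: 217×149/384 = 84.2005
  Non-food, North: 167×58/384 = 25.2240
  Non-food, East: 167×78/384 = 33.9219
  Non-food, South: 167×99/384 = 43.0547
  Non-food, West: 167×149/384 = 64.7995
Contributions (O − E)²/E:
  (21 − 32.7760)²/32.7760 = 4.2310
  (34 − 44.0781)²/44.0781 = 2.3043
  (87 − 55.9453)²/55.9453 = 17.2382
  (75 − 84.2005)²/84.2005 = 1.0053
  (37 − 25.2240)²/25.2240 = 5.4977
  (44 − 33.9219)²/33.9219 = 2.9942
  (12 − 43.0547)²/43.0547 = 22.3993
  (74 − 64.7995)²/64.7995 = 1.3063
χ² = 4.2310 + 2.3043 + 17.2382 + 1.0053 + 5.4977 + 2.9942 + 22.3993 + 1.3063 = 56.976

56.976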